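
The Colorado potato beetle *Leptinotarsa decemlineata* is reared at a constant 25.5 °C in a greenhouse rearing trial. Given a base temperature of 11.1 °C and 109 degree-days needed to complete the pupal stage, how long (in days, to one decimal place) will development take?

Daily accumulation = 25.5 − 11.1 = 14.4 DD/day.
Duration = 109 / 14.4 = 7.569 ≈ 7.6 days.

7.6 days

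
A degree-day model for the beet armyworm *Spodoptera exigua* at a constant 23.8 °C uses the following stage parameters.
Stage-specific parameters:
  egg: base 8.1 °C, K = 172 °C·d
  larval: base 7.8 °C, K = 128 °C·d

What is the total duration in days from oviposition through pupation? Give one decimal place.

19.0 days

egg: 172 / (23.8 − 8.1) = 172 / 15.7 = 10.955 d.
larval: 128 / (23.8 − 7.8) = 128 / 16.0 = 8.000 d.
Sum = 18.955 ≈ 19.0 days.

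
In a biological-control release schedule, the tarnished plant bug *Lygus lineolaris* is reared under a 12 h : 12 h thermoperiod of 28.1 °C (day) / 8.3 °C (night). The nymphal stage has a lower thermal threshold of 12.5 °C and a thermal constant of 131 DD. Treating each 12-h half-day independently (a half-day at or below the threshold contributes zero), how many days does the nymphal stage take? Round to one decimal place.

Day half: max(0, 28.1 − 12.5) × 0.5 = 15.6 × 0.5 = 7.80 DD.
Night half: max(0, 8.3 − 12.5) × 0.5 = 0.0 × 0.5 = 0.00 DD.
Per 24 h: 7.80 DD/day.
Duration = 131 / 7.80 = 16.795 ≈ 16.8 days.

16.8 days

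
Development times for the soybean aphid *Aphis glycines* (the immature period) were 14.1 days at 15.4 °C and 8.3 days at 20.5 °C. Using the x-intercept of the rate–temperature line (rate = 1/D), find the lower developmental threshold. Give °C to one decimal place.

Under the model K = D·(T − T_b), so D₁·(T₁ − T_b) = D₂·(T₂ − T_b).
14.1·(15.4 − T_b) = 8.3·(20.5 − T_b)
T_b = (14.1·15.4 − 8.3·20.5) / (14.1 − 8.3) = 46.99 / 5.8 = 8.102 °C ≈ 8.1 °C.

8.1 °C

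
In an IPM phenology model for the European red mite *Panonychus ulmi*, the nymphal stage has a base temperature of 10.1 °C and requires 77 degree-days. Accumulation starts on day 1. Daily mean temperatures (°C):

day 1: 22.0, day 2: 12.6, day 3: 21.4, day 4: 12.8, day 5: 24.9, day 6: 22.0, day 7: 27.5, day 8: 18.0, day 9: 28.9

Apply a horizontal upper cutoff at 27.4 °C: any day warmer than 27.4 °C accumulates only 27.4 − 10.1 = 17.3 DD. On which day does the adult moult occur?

Daily DD above 10.1 °C (capped at 17.3): 11.9, 2.5, 11.3, 2.7, 14.8, 11.9, 17.3, 7.9, 17.3.
Cumulative: 11.9, 14.4, 25.7, 28.4, 43.2, 55.1, 72.4, 80.3, 97.6.
The total first reaches 77 DD on day 8.

day 8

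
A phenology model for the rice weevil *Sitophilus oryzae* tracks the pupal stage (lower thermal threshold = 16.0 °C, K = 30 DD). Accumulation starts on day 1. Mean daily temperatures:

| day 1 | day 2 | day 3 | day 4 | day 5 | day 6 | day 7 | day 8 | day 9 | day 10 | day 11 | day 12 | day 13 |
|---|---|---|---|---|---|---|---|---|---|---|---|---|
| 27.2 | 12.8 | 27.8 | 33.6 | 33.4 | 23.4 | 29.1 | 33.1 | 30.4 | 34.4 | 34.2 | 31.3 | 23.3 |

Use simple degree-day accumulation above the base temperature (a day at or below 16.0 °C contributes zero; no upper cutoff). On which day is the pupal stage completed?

Daily DD above 16.0 °C: 11.2, 0.0, 11.8, 17.6, 17.4, 7.4, 13.1, 17.1, 14.4, 18.4, 18.2, 15.3, 7.3.
Cumulative: 11.2, 11.2, 23.0, 40.6, 58.0, 65.4, 78.5, 95.6, 110.0, 128.4, 146.6, 161.9, 169.2.
The total first reaches 30 DD on day 4.

day 4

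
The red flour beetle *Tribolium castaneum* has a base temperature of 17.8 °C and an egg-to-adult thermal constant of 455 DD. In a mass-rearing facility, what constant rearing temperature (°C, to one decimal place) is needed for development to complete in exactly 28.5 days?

33.8 °C

Required daily accumulation = 455 / 28.5 = 15.965 DD/day.
T = T_base + 15.965 = 17.8 + 15.965 = 33.765 ≈ 33.8 °C.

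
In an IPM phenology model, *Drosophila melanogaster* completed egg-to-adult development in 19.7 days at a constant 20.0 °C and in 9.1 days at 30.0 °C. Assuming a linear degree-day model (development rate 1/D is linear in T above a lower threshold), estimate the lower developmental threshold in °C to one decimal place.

Under the model K = D·(T − T_b), so D₁·(T₁ − T_b) = D₂·(T₂ − T_b).
19.7·(20.0 − T_b) = 9.1·(30.0 − T_b)
T_b = (19.7·20.0 − 9.1·30.0) / (19.7 − 9.1) = 121.00 / 10.6 = 11.415 °C ≈ 11.4 °C.

11.4 °C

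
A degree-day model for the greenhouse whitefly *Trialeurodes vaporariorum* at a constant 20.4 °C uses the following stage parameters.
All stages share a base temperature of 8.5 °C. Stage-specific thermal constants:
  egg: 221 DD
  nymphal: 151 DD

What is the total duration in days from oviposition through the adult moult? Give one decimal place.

Daily accumulation at 20.4 °C = 20.4 − 8.5 = 11.9 DD/day.
Total K = 221 + 151 = 372 DD.
Total duration = 372 / 11.9 = 31.261 ≈ 31.3 days.

31.3 days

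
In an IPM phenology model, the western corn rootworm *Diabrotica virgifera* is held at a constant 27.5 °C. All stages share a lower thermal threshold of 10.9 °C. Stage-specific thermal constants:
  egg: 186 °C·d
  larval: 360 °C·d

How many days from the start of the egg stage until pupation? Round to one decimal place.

32.9 days

Daily accumulation at 27.5 °C = 27.5 − 10.9 = 16.6 DD/day.
Total K = 186 + 360 = 546 DD.
Total duration = 546 / 16.6 = 32.892 ≈ 32.9 days.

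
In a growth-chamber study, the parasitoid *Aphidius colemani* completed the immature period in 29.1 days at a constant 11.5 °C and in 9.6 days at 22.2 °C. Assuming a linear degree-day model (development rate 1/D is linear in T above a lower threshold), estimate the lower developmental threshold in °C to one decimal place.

Linear rate model ⇒ the product D·(T − T_b) is constant across temperatures.
29.1·(11.5 − T_b) = 9.6·(22.2 − T_b)
T_b = (29.1·11.5 − 9.6·22.2) / (29.1 − 9.6) = 121.53 / 19.5 = 6.232 °C ≈ 6.2 °C.

6.2 °C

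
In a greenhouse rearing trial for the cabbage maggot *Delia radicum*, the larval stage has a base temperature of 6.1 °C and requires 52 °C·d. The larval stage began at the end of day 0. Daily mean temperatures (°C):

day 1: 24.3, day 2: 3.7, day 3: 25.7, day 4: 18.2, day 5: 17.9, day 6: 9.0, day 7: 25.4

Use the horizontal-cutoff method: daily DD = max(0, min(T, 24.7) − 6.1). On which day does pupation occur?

day 5

Daily DD above 6.1 °C (capped at 18.6): 18.2, 0.0, 18.6, 12.1, 11.8, 2.9, 18.6.
Cumulative: 18.2, 18.2, 36.8, 48.9, 60.7, 63.6, 82.2.
The total first reaches 52 DD on day 5.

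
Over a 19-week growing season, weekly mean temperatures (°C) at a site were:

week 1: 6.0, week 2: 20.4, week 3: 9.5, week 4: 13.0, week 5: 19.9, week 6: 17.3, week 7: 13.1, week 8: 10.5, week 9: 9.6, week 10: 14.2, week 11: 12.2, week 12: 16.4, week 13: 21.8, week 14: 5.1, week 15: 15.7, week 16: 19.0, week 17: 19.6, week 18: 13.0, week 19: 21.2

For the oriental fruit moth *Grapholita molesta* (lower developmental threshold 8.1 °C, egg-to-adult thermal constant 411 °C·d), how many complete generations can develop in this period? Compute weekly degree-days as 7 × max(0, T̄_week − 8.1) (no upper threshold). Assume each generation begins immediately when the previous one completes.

2 generations

Weekly DD (7 × max(0, T̄ − 8.1)): 0.0, 86.1, 9.8, 34.3, 82.6, 64.4, 35.0, 16.8, 10.5, 42.7, 28.7, 58.1, 95.9, 0.0, 53.2, 76.3, 80.5, 34.3, 91.7.
Season total = 900.9 DD.
Complete generations = ⌊900.9 / 411⌋ = 2.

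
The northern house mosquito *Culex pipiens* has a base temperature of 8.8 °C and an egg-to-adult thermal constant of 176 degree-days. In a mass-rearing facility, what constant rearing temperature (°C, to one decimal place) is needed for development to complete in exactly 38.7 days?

13.3 °C

Required daily accumulation = 176 / 38.7 = 4.548 DD/day.
T = T_base + 4.548 = 8.8 + 4.548 = 13.348 ≈ 13.3 °C.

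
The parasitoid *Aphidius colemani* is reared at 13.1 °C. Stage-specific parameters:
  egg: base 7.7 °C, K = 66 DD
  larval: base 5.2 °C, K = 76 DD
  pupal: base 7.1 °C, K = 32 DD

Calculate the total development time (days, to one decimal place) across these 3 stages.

27.2 days

egg: 66 / (13.1 − 7.7) = 66 / 5.4 = 12.222 d.
larval: 76 / (13.1 − 5.2) = 76 / 7.9 = 9.620 d.
pupal: 32 / (13.1 − 7.1) = 32 / 6.0 = 5.333 d.
Sum = 27.176 ≈ 27.2 days.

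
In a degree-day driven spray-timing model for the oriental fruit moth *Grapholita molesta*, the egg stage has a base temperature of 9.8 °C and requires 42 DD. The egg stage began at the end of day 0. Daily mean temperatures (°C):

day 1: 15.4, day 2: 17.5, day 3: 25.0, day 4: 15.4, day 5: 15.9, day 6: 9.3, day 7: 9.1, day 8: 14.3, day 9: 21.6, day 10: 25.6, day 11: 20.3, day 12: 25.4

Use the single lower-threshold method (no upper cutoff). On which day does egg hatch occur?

Daily DD above 9.8 °C: 5.6, 7.7, 15.2, 5.6, 6.1, 0.0, 0.0, 4.5, 11.8, 15.8, 10.5, 15.6.
Cumulative: 5.6, 13.3, 28.5, 34.1, 40.2, 40.2, 40.2, 44.7, 56.5, 72.3, 82.8, 98.4.
The total first reaches 42 DD on day 8.

day 8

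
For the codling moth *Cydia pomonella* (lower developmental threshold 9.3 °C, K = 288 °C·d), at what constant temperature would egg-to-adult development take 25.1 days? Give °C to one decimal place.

20.8 °C

Required daily accumulation = 288 / 25.1 = 11.474 DD/day.
T = T_base + 11.474 = 9.3 + 11.474 = 20.774 ≈ 20.8 °C.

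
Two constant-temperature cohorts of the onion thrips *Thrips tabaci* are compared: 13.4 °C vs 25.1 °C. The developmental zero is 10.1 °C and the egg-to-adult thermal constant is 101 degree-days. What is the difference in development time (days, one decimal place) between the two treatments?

23.9 days

At 13.4 °C: 101 / (13.4 − 10.1) = 101 / 3.3 = 30.606 d.
At 25.1 °C: 101 / (25.1 − 10.1) = 101 / 15.0 = 6.733 d.
Difference = |30.606 − 6.733| = 23.873 ≈ 23.9 days.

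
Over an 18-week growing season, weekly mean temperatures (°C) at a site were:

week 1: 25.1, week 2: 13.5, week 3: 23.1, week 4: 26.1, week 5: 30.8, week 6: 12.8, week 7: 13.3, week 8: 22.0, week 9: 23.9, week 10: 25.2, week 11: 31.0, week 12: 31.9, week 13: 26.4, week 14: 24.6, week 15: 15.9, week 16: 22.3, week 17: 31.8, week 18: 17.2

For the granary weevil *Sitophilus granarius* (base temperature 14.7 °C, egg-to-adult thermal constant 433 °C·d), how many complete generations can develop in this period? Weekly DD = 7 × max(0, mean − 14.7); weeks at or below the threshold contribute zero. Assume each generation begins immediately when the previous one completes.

Weekly DD (7 × max(0, T̄ − 14.7)): 72.8, 0.0, 58.8, 79.8, 112.7, 0.0, 0.0, 51.1, 64.4, 73.5, 114.1, 120.4, 81.9, 69.3, 8.4, 53.2, 119.7, 17.5.
Season total = 1097.6 DD.
Complete generations = ⌊1097.6 / 433⌋ = 2.

2 generations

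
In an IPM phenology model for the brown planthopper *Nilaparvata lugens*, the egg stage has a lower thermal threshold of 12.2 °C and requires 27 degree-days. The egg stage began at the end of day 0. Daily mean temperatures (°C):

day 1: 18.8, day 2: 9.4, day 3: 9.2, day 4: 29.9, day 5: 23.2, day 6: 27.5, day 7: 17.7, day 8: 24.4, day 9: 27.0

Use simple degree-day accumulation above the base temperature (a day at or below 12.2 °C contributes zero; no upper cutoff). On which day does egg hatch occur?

day 5

Daily DD above 12.2 °C: 6.6, 0.0, 0.0, 17.7, 11.0, 15.3, 5.5, 12.2, 14.8.
Cumulative: 6.6, 6.6, 6.6, 24.3, 35.3, 50.6, 56.1, 68.3, 83.1.
The total first reaches 27 DD on day 5.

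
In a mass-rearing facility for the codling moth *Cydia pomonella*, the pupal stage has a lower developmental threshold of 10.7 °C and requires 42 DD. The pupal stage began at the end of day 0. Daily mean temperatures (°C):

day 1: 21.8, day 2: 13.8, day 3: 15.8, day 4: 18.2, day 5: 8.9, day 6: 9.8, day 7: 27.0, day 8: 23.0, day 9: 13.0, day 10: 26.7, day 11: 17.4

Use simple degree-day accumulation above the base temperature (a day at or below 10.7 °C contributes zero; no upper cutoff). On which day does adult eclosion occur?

Daily DD above 10.7 °C: 11.1, 3.1, 5.1, 7.5, 0.0, 0.0, 16.3, 12.3, 2.3, 16.0, 6.7.
Cumulative: 11.1, 14.2, 19.3, 26.8, 26.8, 26.8, 43.1, 55.4, 57.7, 73.7, 80.4.
The total first reaches 42 DD on day 7.

day 7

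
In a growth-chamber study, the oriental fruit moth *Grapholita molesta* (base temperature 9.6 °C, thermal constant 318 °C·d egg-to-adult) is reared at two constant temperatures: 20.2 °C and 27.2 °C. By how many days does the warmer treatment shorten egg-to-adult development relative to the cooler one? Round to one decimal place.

At 20.2 °C: 318 / (20.2 − 9.6) = 318 / 10.6 = 30.000 d.
At 27.2 °C: 318 / (27.2 − 9.6) = 318 / 17.6 = 18.068 d.
Difference = |30.000 − 18.068| = 11.932 ≈ 11.9 days.

11.9 days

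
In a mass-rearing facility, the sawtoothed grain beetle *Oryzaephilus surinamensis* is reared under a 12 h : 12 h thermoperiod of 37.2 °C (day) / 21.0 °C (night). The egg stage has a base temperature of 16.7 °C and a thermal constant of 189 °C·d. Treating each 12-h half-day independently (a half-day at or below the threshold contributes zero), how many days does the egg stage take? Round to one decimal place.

15.2 days

Day half: max(0, 37.2 − 16.7) × 0.5 = 20.5 × 0.5 = 10.25 DD.
Night half: max(0, 21.0 − 16.7) × 0.5 = 4.3 × 0.5 = 2.15 DD.
Per 24 h: 12.40 DD/day.
Duration = 189 / 12.40 = 15.242 ≈ 15.2 days.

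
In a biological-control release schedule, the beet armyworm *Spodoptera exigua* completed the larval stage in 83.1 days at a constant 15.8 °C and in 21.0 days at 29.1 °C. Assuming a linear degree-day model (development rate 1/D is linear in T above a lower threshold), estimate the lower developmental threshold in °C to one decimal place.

11.3 °C

Linear rate model ⇒ the product D·(T − T_b) is constant across temperatures.
83.1·(15.8 − T_b) = 21.0·(29.1 − T_b)
T_b = (83.1·15.8 − 21.0·29.1) / (83.1 − 21.0) = 701.88 / 62.1 = 11.302 °C ≈ 11.3 °C.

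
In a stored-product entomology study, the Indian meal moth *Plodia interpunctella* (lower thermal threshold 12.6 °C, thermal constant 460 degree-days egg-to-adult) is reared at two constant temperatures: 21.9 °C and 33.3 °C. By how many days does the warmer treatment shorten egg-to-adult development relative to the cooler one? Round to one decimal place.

At 21.9 °C: 460 / (21.9 − 12.6) = 460 / 9.3 = 49.462 d.
At 33.3 °C: 460 / (33.3 − 12.6) = 460 / 20.7 = 22.222 d.
Difference = |49.462 − 22.222| = 27.240 ≈ 27.2 days.

27.2 days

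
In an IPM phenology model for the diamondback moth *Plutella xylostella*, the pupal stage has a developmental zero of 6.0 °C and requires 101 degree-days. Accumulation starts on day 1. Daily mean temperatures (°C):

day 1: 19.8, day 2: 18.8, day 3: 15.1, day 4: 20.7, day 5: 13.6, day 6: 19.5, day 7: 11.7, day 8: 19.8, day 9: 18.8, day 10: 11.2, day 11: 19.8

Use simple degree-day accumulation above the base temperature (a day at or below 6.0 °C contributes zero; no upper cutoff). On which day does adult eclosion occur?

Daily DD above 6.0 °C: 13.8, 12.8, 9.1, 14.7, 7.6, 13.5, 5.7, 13.8, 12.8, 5.2, 13.8.
Cumulative: 13.8, 26.6, 35.7, 50.4, 58.0, 71.5, 77.2, 91.0, 103.8, 109.0, 122.8.
The total first reaches 101 DD on day 9.

day 9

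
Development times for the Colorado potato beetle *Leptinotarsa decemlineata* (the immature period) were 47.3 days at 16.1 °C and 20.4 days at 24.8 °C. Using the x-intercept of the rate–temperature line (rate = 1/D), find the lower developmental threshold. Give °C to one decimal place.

Under the model K = D·(T − T_b), so D₁·(T₁ − T_b) = D₂·(T₂ − T_b).
47.3·(16.1 − T_b) = 20.4·(24.8 − T_b)
T_b = (47.3·16.1 − 20.4·24.8) / (47.3 − 20.4) = 255.61 / 26.9 = 9.502 °C ≈ 9.5 °C.

9.5 °C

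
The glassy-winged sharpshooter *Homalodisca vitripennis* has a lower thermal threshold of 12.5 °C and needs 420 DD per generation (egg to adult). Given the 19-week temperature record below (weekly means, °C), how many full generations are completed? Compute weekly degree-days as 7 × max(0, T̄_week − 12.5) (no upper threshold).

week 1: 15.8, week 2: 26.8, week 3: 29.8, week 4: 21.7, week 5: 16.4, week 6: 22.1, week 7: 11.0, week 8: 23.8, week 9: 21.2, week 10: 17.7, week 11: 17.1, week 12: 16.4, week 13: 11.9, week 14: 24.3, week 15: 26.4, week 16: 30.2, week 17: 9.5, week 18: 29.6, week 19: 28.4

Weekly DD (7 × max(0, T̄ − 12.5)): 23.1, 100.1, 121.1, 64.4, 27.3, 67.2, 0.0, 79.1, 60.9, 36.4, 32.2, 27.3, 0.0, 82.6, 97.3, 123.9, 0.0, 119.7, 111.3.
Season total = 1173.9 DD.
Complete generations = ⌊1173.9 / 420⌋ = 2.

2 generations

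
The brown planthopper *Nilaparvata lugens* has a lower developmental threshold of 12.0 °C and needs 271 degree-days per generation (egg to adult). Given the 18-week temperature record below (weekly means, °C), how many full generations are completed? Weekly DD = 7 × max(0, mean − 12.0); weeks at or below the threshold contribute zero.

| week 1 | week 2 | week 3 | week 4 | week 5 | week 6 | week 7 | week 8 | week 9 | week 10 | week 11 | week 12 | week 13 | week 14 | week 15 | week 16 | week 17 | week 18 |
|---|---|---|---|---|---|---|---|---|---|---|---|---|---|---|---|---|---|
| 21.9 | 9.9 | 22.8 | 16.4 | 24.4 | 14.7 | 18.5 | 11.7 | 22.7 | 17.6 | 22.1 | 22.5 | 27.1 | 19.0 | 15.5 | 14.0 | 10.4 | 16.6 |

2 generations

Weekly DD (7 × max(0, T̄ − 12.0)): 69.3, 0.0, 75.6, 30.8, 86.8, 18.9, 45.5, 0.0, 74.9, 39.2, 70.7, 73.5, 105.7, 49.0, 24.5, 14.0, 0.0, 32.2.
Season total = 810.6 DD.
Complete generations = ⌊810.6 / 271⌋ = 2.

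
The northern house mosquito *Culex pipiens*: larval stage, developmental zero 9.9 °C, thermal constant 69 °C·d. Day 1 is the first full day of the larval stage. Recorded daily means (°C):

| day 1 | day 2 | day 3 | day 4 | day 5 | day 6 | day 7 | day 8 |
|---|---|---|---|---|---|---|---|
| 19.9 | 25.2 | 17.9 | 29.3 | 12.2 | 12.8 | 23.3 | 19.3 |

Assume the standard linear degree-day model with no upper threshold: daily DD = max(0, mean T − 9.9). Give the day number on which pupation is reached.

Daily DD above 9.9 °C: 10.0, 15.3, 8.0, 19.4, 2.3, 2.9, 13.4, 9.4.
Cumulative: 10.0, 25.3, 33.3, 52.7, 55.0, 57.9, 71.3, 80.7.
The total first reaches 69 DD on day 7.

day 7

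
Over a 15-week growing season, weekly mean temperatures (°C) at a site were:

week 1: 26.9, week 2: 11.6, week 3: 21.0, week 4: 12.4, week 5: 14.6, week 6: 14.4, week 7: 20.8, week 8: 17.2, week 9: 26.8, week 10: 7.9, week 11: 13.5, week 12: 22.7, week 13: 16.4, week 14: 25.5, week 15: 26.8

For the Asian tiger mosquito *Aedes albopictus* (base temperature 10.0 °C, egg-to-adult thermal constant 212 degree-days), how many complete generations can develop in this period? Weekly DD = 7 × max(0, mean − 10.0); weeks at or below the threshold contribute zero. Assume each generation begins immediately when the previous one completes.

4 generations

Weekly DD (7 × max(0, T̄ − 10.0)): 118.3, 11.2, 77.0, 16.8, 32.2, 30.8, 75.6, 50.4, 117.6, 0.0, 24.5, 88.9, 44.8, 108.5, 117.6.
Season total = 914.2 DD.
Complete generations = ⌊914.2 / 212⌋ = 4.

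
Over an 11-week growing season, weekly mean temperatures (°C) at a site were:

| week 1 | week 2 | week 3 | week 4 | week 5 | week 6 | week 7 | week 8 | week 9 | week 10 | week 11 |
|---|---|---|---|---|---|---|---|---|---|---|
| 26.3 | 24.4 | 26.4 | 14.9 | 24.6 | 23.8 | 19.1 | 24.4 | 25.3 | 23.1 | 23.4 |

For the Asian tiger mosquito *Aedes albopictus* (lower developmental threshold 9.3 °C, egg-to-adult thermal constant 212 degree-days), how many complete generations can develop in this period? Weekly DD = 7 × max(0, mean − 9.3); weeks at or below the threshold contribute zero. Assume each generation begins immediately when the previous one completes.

5 generations

Weekly DD (7 × max(0, T̄ − 9.3)): 119.0, 105.7, 119.7, 39.2, 107.1, 101.5, 68.6, 105.7, 112.0, 96.6, 98.7.
Season total = 1073.8 DD.
Complete generations = ⌊1073.8 / 212⌋ = 5.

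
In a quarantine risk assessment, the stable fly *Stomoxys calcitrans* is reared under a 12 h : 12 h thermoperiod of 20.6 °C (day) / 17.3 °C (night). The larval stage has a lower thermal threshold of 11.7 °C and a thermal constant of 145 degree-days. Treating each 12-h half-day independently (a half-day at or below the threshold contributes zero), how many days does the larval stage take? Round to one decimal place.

20.0 days

Day half: max(0, 20.6 − 11.7) × 0.5 = 8.9 × 0.5 = 4.45 DD.
Night half: max(0, 17.3 − 11.7) × 0.5 = 5.6 × 0.5 = 2.80 DD.
Per 24 h: 7.25 DD/day.
Duration = 145 / 7.25 = 20.000 ≈ 20.0 days.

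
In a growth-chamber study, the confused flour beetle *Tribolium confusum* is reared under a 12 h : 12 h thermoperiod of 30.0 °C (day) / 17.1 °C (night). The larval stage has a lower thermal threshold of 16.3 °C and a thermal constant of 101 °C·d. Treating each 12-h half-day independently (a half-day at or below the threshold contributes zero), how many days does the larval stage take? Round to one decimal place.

13.9 days

Day half: max(0, 30.0 − 16.3) × 0.5 = 13.7 × 0.5 = 6.85 DD.
Night half: max(0, 17.1 − 16.3) × 0.5 = 0.8 × 0.5 = 0.40 DD.
Per 24 h: 7.25 DD/day.
Duration = 101 / 7.25 = 13.931 ≈ 13.9 days.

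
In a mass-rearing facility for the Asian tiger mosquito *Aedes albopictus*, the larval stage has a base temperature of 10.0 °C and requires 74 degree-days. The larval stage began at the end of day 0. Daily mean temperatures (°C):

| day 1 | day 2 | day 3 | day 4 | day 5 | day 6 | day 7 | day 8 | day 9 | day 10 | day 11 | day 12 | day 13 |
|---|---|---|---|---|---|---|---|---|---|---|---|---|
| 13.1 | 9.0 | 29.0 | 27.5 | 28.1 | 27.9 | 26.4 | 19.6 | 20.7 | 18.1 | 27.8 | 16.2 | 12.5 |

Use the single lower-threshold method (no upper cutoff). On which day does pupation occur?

day 6

Daily DD above 10.0 °C: 3.1, 0.0, 19.0, 17.5, 18.1, 17.9, 16.4, 9.6, 10.7, 8.1, 17.8, 6.2, 2.5.
Cumulative: 3.1, 3.1, 22.1, 39.6, 57.7, 75.6, 92.0, 101.6, 112.3, 120.4, 138.2, 144.4, 146.9.
The total first reaches 74 DD on day 6.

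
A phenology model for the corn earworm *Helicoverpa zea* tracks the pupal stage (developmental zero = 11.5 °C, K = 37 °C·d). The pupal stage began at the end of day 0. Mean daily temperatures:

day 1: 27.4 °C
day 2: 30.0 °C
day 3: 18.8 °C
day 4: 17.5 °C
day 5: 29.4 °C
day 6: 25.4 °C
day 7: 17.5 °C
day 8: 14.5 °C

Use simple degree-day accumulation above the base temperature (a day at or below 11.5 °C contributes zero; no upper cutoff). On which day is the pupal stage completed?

day 3

Daily DD above 11.5 °C: 15.9, 18.5, 7.3, 6.0, 17.9, 13.9, 6.0, 3.0.
Cumulative: 15.9, 34.4, 41.7, 47.7, 65.6, 79.5, 85.5, 88.5.
The total first reaches 37 DD on day 3.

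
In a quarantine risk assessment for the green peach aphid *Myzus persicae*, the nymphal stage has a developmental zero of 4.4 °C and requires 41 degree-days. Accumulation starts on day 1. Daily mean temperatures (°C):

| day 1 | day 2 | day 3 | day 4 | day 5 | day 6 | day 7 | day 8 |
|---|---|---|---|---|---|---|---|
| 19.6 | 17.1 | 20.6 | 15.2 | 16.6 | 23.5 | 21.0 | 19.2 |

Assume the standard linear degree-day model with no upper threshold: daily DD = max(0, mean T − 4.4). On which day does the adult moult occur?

Daily DD above 4.4 °C: 15.2, 12.7, 16.2, 10.8, 12.2, 19.1, 16.6, 14.8.
Cumulative: 15.2, 27.9, 44.1, 54.9, 67.1, 86.2, 102.8, 117.6.
The total first reaches 41 DD on day 3.

day 3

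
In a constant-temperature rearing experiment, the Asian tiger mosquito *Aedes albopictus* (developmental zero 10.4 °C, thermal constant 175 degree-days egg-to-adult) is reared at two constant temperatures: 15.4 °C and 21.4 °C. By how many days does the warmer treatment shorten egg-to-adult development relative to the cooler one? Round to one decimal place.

19.1 days

At 15.4 °C: 175 / (15.4 − 10.4) = 175 / 5.0 = 35.000 d.
At 21.4 °C: 175 / (21.4 − 10.4) = 175 / 11.0 = 15.909 d.
Difference = |35.000 − 15.909| = 19.091 ≈ 19.1 days.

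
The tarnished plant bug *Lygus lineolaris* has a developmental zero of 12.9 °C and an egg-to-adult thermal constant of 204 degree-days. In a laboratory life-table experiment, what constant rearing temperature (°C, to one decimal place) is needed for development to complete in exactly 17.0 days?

24.9 °C

Required daily accumulation = 204 / 17.0 = 12.000 DD/day.
T = T_base + 12.000 = 12.9 + 12.000 = 24.900 ≈ 24.9 °C.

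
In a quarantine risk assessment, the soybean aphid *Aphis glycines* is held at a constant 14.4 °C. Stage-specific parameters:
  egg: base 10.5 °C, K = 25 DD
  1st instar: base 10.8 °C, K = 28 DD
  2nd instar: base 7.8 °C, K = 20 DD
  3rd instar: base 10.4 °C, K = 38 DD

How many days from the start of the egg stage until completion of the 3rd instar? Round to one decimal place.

egg: 25 / (14.4 − 10.5) = 25 / 3.9 = 6.410 d.
1st instar: 28 / (14.4 − 10.8) = 28 / 3.6 = 7.778 d.
2nd instar: 20 / (14.4 − 7.8) = 20 / 6.6 = 3.030 d.
3rd instar: 38 / (14.4 − 10.4) = 38 / 4.0 = 9.500 d.
Sum = 26.718 ≈ 26.7 days.

26.7 days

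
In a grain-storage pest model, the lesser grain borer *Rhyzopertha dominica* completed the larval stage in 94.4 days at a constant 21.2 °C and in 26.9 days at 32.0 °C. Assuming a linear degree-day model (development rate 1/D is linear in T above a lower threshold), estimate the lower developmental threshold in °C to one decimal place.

Equal thermal constants: D₁(T₁ − T_b) = D₂(T₂ − T_b).
94.4·(21.2 − T_b) = 26.9·(32.0 − T_b)
T_b = (94.4·21.2 − 26.9·32.0) / (94.4 − 26.9) = 1140.48 / 67.5 = 16.896 °C ≈ 16.9 °C.

16.9 °C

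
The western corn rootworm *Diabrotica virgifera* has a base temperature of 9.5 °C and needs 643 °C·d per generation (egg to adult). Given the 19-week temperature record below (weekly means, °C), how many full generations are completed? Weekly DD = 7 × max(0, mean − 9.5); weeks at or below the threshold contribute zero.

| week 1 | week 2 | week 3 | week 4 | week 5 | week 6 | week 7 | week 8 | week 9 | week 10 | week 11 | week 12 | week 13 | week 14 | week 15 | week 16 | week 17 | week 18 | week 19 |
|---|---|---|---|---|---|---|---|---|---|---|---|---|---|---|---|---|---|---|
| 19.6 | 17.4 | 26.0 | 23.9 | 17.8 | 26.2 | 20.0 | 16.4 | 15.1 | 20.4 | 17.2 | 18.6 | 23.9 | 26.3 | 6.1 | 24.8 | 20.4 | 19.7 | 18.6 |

Weekly DD (7 × max(0, T̄ − 9.5)): 70.7, 55.3, 115.5, 100.8, 58.1, 116.9, 73.5, 48.3, 39.2, 76.3, 53.9, 63.7, 100.8, 117.6, 0.0, 107.1, 76.3, 71.4, 63.7.
Season total = 1409.1 DD.
Complete generations = ⌊1409.1 / 643⌋ = 2.

2 generations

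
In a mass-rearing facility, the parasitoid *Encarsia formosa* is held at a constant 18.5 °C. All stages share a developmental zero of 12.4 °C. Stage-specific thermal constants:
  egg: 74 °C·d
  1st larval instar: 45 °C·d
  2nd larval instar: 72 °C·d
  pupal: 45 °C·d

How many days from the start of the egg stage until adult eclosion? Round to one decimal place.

Daily accumulation at 18.5 °C = 18.5 − 12.4 = 6.1 DD/day.
Total K = 74 + 45 + 72 + 45 = 236 DD.
Total duration = 236 / 6.1 = 38.689 ≈ 38.7 days.

38.7 days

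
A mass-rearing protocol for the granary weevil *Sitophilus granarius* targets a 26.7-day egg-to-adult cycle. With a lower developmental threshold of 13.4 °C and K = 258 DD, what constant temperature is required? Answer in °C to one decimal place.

Required daily accumulation = 258 / 26.7 = 9.663 DD/day.
T = T_base + 9.663 = 13.4 + 9.663 = 23.063 ≈ 23.1 °C.

23.1 °C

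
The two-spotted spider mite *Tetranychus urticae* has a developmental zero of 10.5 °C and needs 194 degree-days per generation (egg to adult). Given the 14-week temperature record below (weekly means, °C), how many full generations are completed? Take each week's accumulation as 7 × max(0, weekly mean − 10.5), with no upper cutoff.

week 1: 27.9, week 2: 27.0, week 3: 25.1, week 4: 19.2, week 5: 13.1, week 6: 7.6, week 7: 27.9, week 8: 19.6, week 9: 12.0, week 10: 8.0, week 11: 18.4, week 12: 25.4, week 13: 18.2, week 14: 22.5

4 generations

Weekly DD (7 × max(0, T̄ − 10.5)): 121.8, 115.5, 102.2, 60.9, 18.2, 0.0, 121.8, 63.7, 10.5, 0.0, 55.3, 104.3, 53.9, 84.0.
Season total = 912.1 DD.
Complete generations = ⌊912.1 / 194⌋ = 4.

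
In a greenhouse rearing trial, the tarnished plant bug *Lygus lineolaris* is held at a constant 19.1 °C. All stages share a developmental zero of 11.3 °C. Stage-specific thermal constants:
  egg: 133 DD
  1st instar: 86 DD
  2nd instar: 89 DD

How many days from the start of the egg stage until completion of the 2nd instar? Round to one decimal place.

39.5 days

Daily accumulation at 19.1 °C = 19.1 − 11.3 = 7.8 DD/day.
Total K = 133 + 86 + 89 = 308 DD.
Total duration = 308 / 7.8 = 39.487 ≈ 39.5 days.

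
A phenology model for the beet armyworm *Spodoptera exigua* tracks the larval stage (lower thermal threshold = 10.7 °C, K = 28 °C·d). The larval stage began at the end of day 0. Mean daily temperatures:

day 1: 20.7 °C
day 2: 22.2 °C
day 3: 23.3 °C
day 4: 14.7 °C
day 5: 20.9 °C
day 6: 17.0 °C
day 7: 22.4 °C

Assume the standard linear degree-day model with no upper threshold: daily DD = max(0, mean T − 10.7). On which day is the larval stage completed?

Daily DD above 10.7 °C: 10.0, 11.5, 12.6, 4.0, 10.2, 6.3, 11.7.
Cumulative: 10.0, 21.5, 34.1, 38.1, 48.3, 54.6, 66.3.
The total first reaches 28 DD on day 3.

day 3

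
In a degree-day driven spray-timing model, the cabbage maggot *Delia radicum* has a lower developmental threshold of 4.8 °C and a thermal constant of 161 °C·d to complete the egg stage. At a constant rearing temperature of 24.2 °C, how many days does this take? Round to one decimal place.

8.3 days

Daily accumulation = 24.2 − 4.8 = 19.4 DD/day.
Duration = 161 / 19.4 = 8.299 ≈ 8.3 days.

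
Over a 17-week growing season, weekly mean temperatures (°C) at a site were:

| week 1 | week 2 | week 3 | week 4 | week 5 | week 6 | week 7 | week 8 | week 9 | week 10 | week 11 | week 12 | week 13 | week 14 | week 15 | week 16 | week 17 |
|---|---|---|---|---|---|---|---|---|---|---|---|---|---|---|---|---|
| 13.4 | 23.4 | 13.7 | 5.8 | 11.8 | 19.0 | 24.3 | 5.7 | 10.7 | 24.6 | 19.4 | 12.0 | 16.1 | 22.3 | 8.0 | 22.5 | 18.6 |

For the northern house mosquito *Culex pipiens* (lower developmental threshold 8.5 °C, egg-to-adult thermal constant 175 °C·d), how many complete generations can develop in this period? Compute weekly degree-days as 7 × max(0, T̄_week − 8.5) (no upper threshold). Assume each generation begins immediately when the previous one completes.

5 generations

Weekly DD (7 × max(0, T̄ − 8.5)): 34.3, 104.3, 36.4, 0.0, 23.1, 73.5, 110.6, 0.0, 15.4, 112.7, 76.3, 24.5, 53.2, 96.6, 0.0, 98.0, 70.7.
Season total = 929.6 DD.
Complete generations = ⌊929.6 / 175⌋ = 5.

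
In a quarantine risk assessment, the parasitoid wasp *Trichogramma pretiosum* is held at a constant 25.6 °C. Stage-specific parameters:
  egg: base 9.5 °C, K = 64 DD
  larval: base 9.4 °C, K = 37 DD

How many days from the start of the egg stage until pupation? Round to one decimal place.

egg: 64 / (25.6 − 9.5) = 64 / 16.1 = 3.975 d.
larval: 37 / (25.6 − 9.4) = 37 / 16.2 = 2.284 d.
Sum = 6.259 ≈ 6.3 days.

6.3 days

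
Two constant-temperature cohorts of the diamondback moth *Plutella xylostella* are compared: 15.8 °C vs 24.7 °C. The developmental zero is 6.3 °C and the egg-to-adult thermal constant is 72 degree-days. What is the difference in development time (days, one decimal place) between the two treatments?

3.7 days

At 15.8 °C: 72 / (15.8 − 6.3) = 72 / 9.5 = 7.579 d.
At 24.7 °C: 72 / (24.7 − 6.3) = 72 / 18.4 = 3.913 d.
Difference = |7.579 − 3.913| = 3.666 ≈ 3.7 days.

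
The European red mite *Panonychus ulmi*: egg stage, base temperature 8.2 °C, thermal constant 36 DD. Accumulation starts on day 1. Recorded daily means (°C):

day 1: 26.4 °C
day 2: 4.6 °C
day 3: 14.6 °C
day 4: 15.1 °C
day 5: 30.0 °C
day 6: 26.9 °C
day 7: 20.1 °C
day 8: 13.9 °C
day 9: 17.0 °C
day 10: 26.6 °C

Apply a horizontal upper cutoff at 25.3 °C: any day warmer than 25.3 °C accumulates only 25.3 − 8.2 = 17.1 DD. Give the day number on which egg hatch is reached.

Daily DD above 8.2 °C (capped at 17.1): 17.1, 0.0, 6.4, 6.9, 17.1, 17.1, 11.9, 5.7, 8.8, 17.1.
Cumulative: 17.1, 17.1, 23.5, 30.4, 47.5, 64.6, 76.5, 82.2, 91.0, 108.1.
The total first reaches 36 DD on day 5.

day 5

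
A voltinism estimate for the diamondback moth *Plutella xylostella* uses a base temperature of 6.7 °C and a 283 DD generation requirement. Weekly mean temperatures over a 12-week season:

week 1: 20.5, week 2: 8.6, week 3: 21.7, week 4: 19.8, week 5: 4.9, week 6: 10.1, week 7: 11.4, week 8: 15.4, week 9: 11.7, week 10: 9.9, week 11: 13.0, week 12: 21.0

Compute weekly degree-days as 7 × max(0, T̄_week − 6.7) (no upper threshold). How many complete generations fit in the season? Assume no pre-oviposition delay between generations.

Weekly DD (7 × max(0, T̄ − 6.7)): 96.6, 13.3, 105.0, 91.7, 0.0, 23.8, 32.9, 60.9, 35.0, 22.4, 44.1, 100.1.
Season total = 625.8 DD.
Complete generations = ⌊625.8 / 283⌋ = 2.

2 generations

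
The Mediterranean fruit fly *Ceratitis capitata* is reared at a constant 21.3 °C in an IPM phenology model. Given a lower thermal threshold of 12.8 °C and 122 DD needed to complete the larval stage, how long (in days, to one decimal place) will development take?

14.4 days

Daily accumulation = 21.3 − 12.8 = 8.5 DD/day.
Duration = 122 / 8.5 = 14.353 ≈ 14.4 days.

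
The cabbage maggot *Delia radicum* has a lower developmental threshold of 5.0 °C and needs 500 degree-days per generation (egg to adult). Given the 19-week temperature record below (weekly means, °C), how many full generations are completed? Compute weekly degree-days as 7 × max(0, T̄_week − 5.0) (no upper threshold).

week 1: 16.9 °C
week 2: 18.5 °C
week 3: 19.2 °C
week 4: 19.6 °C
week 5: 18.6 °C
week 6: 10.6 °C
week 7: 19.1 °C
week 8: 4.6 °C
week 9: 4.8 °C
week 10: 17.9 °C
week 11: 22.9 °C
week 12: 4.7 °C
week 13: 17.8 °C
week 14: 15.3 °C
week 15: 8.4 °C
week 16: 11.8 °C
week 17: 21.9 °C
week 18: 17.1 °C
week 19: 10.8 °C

Weekly DD (7 × max(0, T̄ − 5.0)): 83.3, 94.5, 99.4, 102.2, 95.2, 39.2, 98.7, 0.0, 0.0, 90.3, 125.3, 0.0, 89.6, 72.1, 23.8, 47.6, 118.3, 84.7, 40.6.
Season total = 1304.8 DD.
Complete generations = ⌊1304.8 / 500⌋ = 2.

2 generations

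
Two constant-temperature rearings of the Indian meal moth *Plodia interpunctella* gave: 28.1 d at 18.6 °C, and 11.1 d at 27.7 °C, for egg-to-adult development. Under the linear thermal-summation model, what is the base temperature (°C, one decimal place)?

Under the model K = D·(T − T_b), so D₁·(T₁ − T_b) = D₂·(T₂ − T_b).
28.1·(18.6 − T_b) = 11.1·(27.7 − T_b)
T_b = (28.1·18.6 − 11.1·27.7) / (28.1 − 11.1) = 215.19 / 17.0 = 12.658 °C ≈ 12.7 °C.

12.7 °C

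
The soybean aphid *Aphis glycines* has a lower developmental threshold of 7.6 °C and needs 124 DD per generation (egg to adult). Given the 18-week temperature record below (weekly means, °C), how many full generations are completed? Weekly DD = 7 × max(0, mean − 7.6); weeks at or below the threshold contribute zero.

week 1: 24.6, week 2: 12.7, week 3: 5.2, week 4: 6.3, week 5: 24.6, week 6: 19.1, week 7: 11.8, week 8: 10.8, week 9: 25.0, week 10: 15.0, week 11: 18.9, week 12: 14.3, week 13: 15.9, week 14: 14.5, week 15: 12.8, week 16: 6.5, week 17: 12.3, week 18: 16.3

7 generations

Weekly DD (7 × max(0, T̄ − 7.6)): 119.0, 35.7, 0.0, 0.0, 119.0, 80.5, 29.4, 22.4, 121.8, 51.8, 79.1, 46.9, 58.1, 48.3, 36.4, 0.0, 32.9, 60.9.
Season total = 942.2 DD.
Complete generations = ⌊942.2 / 124⌋ = 7.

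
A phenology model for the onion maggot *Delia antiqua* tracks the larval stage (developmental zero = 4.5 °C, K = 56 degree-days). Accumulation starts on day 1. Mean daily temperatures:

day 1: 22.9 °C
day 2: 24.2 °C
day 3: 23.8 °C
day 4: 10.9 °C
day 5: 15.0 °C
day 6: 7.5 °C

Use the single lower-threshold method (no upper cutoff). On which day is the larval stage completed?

Daily DD above 4.5 °C: 18.4, 19.7, 19.3, 6.4, 10.5, 3.0.
Cumulative: 18.4, 38.1, 57.4, 63.8, 74.3, 77.3.
The total first reaches 56 DD on day 3.

day 3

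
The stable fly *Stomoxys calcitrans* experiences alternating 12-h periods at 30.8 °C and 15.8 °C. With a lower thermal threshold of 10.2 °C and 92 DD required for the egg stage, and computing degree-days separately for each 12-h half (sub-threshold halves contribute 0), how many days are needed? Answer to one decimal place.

7.0 days

Day half: max(0, 30.8 − 10.2) × 0.5 = 20.6 × 0.5 = 10.30 DD.
Night half: max(0, 15.8 − 10.2) × 0.5 = 5.6 × 0.5 = 2.80 DD.
Per 24 h: 13.10 DD/day.
Duration = 92 / 13.10 = 7.023 ≈ 7.0 days.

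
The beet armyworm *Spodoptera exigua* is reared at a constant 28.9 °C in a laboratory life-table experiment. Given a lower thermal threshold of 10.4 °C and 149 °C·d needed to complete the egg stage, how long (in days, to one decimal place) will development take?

Daily accumulation = 28.9 − 10.4 = 18.5 DD/day.
Duration = 149 / 18.5 = 8.054 ≈ 8.1 days.

8.1 days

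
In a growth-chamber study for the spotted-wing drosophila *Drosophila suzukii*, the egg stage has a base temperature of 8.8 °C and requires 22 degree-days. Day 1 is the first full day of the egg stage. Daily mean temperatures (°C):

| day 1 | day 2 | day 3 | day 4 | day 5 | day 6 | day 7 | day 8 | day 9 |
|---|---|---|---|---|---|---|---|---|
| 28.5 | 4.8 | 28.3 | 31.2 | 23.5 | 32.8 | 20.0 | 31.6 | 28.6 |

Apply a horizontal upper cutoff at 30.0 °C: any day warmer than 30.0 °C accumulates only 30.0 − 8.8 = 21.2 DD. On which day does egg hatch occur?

Daily DD above 8.8 °C (capped at 21.2): 19.7, 0.0, 19.5, 21.2, 14.7, 21.2, 11.2, 21.2, 19.8.
Cumulative: 19.7, 19.7, 39.2, 60.4, 75.1, 96.3, 107.5, 128.7, 148.5.
The total first reaches 22 DD on day 3.

day 3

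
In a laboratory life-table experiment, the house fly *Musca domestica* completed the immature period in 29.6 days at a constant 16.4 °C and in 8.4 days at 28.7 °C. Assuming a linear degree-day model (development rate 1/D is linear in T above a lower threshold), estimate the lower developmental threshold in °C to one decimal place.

11.5 °C

Equal thermal constants: D₁(T₁ − T_b) = D₂(T₂ − T_b).
29.6·(16.4 − T_b) = 8.4·(28.7 − T_b)
T_b = (29.6·16.4 − 8.4·28.7) / (29.6 − 8.4) = 244.36 / 21.2 = 11.526 °C ≈ 11.5 °C.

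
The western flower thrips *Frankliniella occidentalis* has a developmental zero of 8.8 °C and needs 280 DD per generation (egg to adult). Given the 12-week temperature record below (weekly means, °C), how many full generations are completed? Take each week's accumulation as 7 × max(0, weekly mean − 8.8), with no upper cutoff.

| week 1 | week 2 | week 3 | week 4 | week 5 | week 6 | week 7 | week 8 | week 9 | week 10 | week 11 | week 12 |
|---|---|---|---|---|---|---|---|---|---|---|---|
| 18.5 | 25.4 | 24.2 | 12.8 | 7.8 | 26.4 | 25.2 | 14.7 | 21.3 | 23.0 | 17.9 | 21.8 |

Weekly DD (7 × max(0, T̄ − 8.8)): 67.9, 116.2, 107.8, 28.0, 0.0, 123.2, 114.8, 41.3, 87.5, 99.4, 63.7, 91.0.
Season total = 940.8 DD.
Complete generations = ⌊940.8 / 280⌋ = 3.

3 generations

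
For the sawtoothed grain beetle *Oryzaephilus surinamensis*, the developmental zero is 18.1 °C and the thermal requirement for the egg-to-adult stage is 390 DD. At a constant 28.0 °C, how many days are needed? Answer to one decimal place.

39.4 days

Daily accumulation = 28.0 − 18.1 = 9.9 DD/day.
Duration = 390 / 9.9 = 39.394 ≈ 39.4 days.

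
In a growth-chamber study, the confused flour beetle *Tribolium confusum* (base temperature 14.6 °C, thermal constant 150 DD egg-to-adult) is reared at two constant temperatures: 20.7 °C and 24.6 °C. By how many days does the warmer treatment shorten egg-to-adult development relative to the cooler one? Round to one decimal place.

At 20.7 °C: 150 / (20.7 − 14.6) = 150 / 6.1 = 24.590 d.
At 24.6 °C: 150 / (24.6 − 14.6) = 150 / 10.0 = 15.000 d.
Difference = |24.590 − 15.000| = 9.590 ≈ 9.6 days.

9.6 days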